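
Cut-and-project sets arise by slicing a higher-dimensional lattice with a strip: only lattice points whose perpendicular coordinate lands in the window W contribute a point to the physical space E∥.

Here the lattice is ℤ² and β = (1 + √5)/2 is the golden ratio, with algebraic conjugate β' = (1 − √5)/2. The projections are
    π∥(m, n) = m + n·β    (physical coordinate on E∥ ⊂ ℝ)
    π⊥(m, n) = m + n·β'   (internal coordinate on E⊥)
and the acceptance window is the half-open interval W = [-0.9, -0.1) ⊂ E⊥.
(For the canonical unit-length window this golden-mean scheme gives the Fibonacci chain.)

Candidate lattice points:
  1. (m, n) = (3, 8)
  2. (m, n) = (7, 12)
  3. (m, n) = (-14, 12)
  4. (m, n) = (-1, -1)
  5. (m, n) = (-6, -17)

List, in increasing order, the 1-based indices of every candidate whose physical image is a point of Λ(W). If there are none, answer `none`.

Numerically β ≈ 1.618034 and β' = −1/β ≈ -0.618034.
candidate 1: (m,n)=(3,8) → π∥ = 3+8·β ≈ 15.944272, π⊥ = 3+8·β' ≈ -1.944272 ∉ [-0.9, -0.1) ⇒ out
candidate 2: (m,n)=(7,12) → π∥ = 7+12·β ≈ 26.416408, π⊥ = 7+12·β' ≈ -0.416408 ∈ [-0.9, -0.1) ⇒ IN Λ
candidate 3: (m,n)=(-14,12) → π∥ = -14+12·β ≈ 5.416408, π⊥ = -14+12·β' ≈ -21.416408 ∉ [-0.9, -0.1) ⇒ out
candidate 4: (m,n)=(-1,-1) → π∥ = -1-1·β ≈ -2.618034, π⊥ = -1-1·β' ≈ -0.381966 ∈ [-0.9, -0.1) ⇒ IN Λ
candidate 5: (m,n)=(-6,-17) → π∥ = -6-17·β ≈ -33.506578, π⊥ = -6-17·β' ≈ 4.506578 ∉ [-0.9, -0.1) ⇒ out

2, 4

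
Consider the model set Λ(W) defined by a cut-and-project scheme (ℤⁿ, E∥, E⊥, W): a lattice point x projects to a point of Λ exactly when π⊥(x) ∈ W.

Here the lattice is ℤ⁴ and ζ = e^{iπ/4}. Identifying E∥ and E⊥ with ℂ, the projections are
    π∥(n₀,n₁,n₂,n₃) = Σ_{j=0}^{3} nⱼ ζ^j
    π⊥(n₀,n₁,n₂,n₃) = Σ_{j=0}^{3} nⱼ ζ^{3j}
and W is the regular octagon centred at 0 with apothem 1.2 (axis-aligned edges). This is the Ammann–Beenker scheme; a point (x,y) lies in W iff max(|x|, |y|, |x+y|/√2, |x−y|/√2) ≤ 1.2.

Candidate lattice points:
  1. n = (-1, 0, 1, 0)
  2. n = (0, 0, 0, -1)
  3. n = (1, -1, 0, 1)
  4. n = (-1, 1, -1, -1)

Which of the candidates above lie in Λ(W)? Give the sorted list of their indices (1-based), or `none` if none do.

Internal map: ζ^{3j} for j=0..3 gives (1,0), (−√2/2,√2/2), (0,−1), (√2/2,√2/2).
#1 (-1, 0, 1, 0): internal (-1.000000, -1.000000); octagon support 1.414214 vs apothem 1.2 → ∉ W
#2 (0, 0, 0, -1): internal (-0.707107, -0.707107); octagon support 1.000000 vs apothem 1.2 → ∈ W
#3 (1, -1, 0, 1): internal (2.414214, 0.000000); octagon support 2.414214 vs apothem 1.2 → ∉ W
#4 (-1, 1, -1, -1): internal (-2.414214, 1.000000); octagon support 2.414214 vs apothem 1.2 → ∉ W

2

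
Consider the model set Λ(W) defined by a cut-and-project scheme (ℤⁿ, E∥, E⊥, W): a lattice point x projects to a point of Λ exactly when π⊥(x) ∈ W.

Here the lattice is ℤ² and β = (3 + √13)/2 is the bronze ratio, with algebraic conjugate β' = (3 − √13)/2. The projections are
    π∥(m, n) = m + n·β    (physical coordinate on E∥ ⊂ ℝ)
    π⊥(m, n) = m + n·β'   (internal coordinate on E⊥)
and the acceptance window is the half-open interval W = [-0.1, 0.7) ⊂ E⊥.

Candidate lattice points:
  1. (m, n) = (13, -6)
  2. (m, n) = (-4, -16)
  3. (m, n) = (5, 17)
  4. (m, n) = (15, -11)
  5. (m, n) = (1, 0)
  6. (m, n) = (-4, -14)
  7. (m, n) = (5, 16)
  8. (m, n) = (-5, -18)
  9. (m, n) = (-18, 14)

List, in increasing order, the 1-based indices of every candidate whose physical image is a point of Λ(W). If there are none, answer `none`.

β' = (3−√13)/2 ≈ -0.30278.
#1 (13,-6): internal coord 13 + (-6)·β' = +14.81665; +14.81665 ∉ [-0.1, 0.7) → out
#2 (-4,-16): internal coord -4 + (-16)·β' = +0.84441; +0.84441 ∉ [-0.1, 0.7) → out
#3 (5,17): internal coord 5 + (17)·β' = -0.14719; -0.14719 ∉ [-0.1, 0.7) → out
#4 (15,-11): internal coord 15 + (-11)·β' = +18.33053; +18.33053 ∉ [-0.1, 0.7) → out
#5 (1,0): internal coord 1 + (0)·β' = +1.00000; +1.00000 ∉ [-0.1, 0.7) → out
#6 (-4,-14): internal coord -4 + (-14)·β' = +0.23886; +0.23886 ∈ [-0.1, 0.7) → IN Λ
#7 (5,16): internal coord 5 + (16)·β' = +0.15559; +0.15559 ∈ [-0.1, 0.7) → IN Λ
#8 (-5,-18): internal coord -5 + (-18)·β' = +0.44996; +0.44996 ∈ [-0.1, 0.7) → IN Λ
#9 (-18,14): internal coord -18 + (14)·β' = -22.23886; -22.23886 ∉ [-0.1, 0.7) → out

6, 7, 8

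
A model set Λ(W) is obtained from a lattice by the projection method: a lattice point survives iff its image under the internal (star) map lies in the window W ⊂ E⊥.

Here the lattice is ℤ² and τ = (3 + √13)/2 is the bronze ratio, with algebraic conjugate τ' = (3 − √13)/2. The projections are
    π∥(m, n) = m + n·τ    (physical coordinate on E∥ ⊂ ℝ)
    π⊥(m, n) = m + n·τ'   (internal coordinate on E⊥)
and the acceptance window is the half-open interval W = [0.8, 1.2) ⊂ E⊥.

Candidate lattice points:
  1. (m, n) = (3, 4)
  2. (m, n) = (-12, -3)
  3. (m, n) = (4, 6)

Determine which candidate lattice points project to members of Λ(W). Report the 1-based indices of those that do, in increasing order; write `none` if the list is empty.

none

Compute τ' = (3−√13)/2 = -0.302776, so π⊥(m,n) = m -0.302776·n.
candidate 1: (m,n)=(3,4) → π∥ = 3+4·τ ≈ 16.211103, π⊥ = 3+4·τ' ≈ 1.788897 ∉ [0.8, 1.2) ⇒ out
candidate 2: (m,n)=(-12,-3) → π∥ = -12-3·τ ≈ -21.908327, π⊥ = -12-3·τ' ≈ -11.091673 ∉ [0.8, 1.2) ⇒ out
candidate 3: (m,n)=(4,6) → π∥ = 4+6·τ ≈ 23.816654, π⊥ = 4+6·τ' ≈ 2.183346 ∉ [0.8, 1.2) ⇒ out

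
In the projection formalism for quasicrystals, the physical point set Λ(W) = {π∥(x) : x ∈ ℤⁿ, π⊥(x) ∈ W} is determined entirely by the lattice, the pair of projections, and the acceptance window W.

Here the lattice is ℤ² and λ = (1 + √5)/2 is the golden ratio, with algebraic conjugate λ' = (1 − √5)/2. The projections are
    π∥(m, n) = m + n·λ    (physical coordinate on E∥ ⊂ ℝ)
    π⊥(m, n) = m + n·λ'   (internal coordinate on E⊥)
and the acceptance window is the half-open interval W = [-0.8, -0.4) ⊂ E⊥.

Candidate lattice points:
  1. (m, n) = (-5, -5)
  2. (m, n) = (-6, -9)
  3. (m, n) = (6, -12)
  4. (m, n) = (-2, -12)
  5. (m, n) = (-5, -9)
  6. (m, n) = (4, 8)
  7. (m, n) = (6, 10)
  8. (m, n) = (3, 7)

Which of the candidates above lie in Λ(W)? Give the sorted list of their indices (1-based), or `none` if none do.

λ' = (1−√5)/2 ≈ -0.6180.
candidate 1: (m,n)=(-5,-5) → π∥ = -5-5·λ ≈ -13.0902, π⊥ = -5-5·λ' ≈ -1.9098 ∉ [-0.8, -0.4) ⇒ out
candidate 2: (m,n)=(-6,-9) → π∥ = -6-9·λ ≈ -20.5623, π⊥ = -6-9·λ' ≈ -0.4377 ∈ [-0.8, -0.4) ⇒ IN Λ
candidate 3: (m,n)=(6,-12) → π∥ = 6-12·λ ≈ -13.4164, π⊥ = 6-12·λ' ≈ 13.4164 ∉ [-0.8, -0.4) ⇒ out
candidate 4: (m,n)=(-2,-12) → π∥ = -2-12·λ ≈ -21.4164, π⊥ = -2-12·λ' ≈ 5.4164 ∉ [-0.8, -0.4) ⇒ out
candidate 5: (m,n)=(-5,-9) → π∥ = -5-9·λ ≈ -19.5623, π⊥ = -5-9·λ' ≈ 0.5623 ∉ [-0.8, -0.4) ⇒ out
candidate 6: (m,n)=(4,8) → π∥ = 4+8·λ ≈ 16.9443, π⊥ = 4+8·λ' ≈ -0.9443 ∉ [-0.8, -0.4) ⇒ out
candidate 7: (m,n)=(6,10) → π∥ = 6+10·λ ≈ 22.1803, π⊥ = 6+10·λ' ≈ -0.1803 ∉ [-0.8, -0.4) ⇒ out
candidate 8: (m,n)=(3,7) → π∥ = 3+7·λ ≈ 14.3262, π⊥ = 3+7·λ' ≈ -1.3262 ∉ [-0.8, -0.4) ⇒ out

2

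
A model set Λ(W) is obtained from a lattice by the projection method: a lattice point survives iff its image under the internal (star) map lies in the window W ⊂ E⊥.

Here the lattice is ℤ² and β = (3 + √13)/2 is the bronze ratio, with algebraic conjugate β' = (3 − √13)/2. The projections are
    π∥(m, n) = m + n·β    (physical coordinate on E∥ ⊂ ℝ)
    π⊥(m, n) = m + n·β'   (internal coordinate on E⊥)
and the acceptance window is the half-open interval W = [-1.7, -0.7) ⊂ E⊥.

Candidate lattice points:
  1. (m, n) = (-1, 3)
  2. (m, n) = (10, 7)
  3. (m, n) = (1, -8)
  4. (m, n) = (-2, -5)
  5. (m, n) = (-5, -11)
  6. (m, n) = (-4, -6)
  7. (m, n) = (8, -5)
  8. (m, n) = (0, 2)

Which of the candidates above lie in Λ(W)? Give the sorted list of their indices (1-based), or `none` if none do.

5

β' = (3−√13)/2 ≈ -0.3028.
candidate 1: (m,n)=(-1,3) → π∥ = -1+3·β ≈ 8.9083, π⊥ = -1+3·β' ≈ -1.9083 ∉ [-1.7, -0.7) ⇒ out
candidate 2: (m,n)=(10,7) → π∥ = 10+7·β ≈ 33.1194, π⊥ = 10+7·β' ≈ 7.8806 ∉ [-1.7, -0.7) ⇒ out
candidate 3: (m,n)=(1,-8) → π∥ = 1-8·β ≈ -25.4222, π⊥ = 1-8·β' ≈ 3.4222 ∉ [-1.7, -0.7) ⇒ out
candidate 4: (m,n)=(-2,-5) → π∥ = -2-5·β ≈ -18.5139, π⊥ = -2-5·β' ≈ -0.4861 ∉ [-1.7, -0.7) ⇒ out
candidate 5: (m,n)=(-5,-11) → π∥ = -5-11·β ≈ -41.3305, π⊥ = -5-11·β' ≈ -1.6695 ∈ [-1.7, -0.7) ⇒ IN Λ
candidate 6: (m,n)=(-4,-6) → π∥ = -4-6·β ≈ -23.8167, π⊥ = -4-6·β' ≈ -2.1833 ∉ [-1.7, -0.7) ⇒ out
candidate 7: (m,n)=(8,-5) → π∥ = 8-5·β ≈ -8.5139, π⊥ = 8-5·β' ≈ 9.5139 ∉ [-1.7, -0.7) ⇒ out
candidate 8: (m,n)=(0,2) → π∥ = 0+2·β ≈ 6.6056, π⊥ = 0+2·β' ≈ -0.6056 ∉ [-1.7, -0.7) ⇒ out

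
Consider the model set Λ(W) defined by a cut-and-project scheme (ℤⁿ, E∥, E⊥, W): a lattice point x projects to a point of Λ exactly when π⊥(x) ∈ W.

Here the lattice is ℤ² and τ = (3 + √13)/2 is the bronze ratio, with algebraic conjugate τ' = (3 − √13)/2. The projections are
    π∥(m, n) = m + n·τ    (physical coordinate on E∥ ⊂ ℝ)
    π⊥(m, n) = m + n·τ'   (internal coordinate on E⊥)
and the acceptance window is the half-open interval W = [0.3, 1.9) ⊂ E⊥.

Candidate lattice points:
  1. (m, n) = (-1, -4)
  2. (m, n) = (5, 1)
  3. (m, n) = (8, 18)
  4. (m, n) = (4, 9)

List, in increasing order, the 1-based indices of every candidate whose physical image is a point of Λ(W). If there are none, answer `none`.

4

τ' = (3−√13)/2 ≈ -0.302776.
candidate 1: (m,n)=(-1,-4) → π∥ = -1-4·τ ≈ -14.211103, π⊥ = -1-4·τ' ≈ 0.211103 ∉ [0.3, 1.9) ⇒ out
candidate 2: (m,n)=(5,1) → π∥ = 5+1·τ ≈ 8.302776, π⊥ = 5+1·τ' ≈ 4.697224 ∉ [0.3, 1.9) ⇒ out
candidate 3: (m,n)=(8,18) → π∥ = 8+18·τ ≈ 67.449961, π⊥ = 8+18·τ' ≈ 2.550039 ∉ [0.3, 1.9) ⇒ out
candidate 4: (m,n)=(4,9) → π∥ = 4+9·τ ≈ 33.724981, π⊥ = 4+9·τ' ≈ 1.275019 ∈ [0.3, 1.9) ⇒ IN Λ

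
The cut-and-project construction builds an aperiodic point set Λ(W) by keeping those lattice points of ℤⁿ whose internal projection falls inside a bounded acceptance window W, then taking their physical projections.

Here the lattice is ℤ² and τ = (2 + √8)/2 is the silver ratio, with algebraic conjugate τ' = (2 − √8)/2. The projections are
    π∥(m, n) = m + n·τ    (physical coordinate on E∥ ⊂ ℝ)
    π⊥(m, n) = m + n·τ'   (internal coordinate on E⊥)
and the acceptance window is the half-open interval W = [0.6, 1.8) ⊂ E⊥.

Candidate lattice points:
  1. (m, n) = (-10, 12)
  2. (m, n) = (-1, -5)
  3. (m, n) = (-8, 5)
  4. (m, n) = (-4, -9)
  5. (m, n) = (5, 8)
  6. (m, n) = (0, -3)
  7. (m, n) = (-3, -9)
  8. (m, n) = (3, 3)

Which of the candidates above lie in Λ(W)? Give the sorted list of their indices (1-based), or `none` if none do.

τ' = (2−√8)/2 ≈ -0.41421.
[1] lift (-10,12): star map gives -14.97056; window check 0.6 ≤ -14.97056 < 1.8 is false → out
[2] lift (-1,-5): star map gives 1.07107; window check 0.6 ≤ 1.07107 < 1.8 is true → IN Λ
[3] lift (-8,5): star map gives -10.07107; window check 0.6 ≤ -10.07107 < 1.8 is false → out
[4] lift (-4,-9): star map gives -0.27208; window check 0.6 ≤ -0.27208 < 1.8 is false → out
[5] lift (5,8): star map gives 1.68629; window check 0.6 ≤ 1.68629 < 1.8 is true → IN Λ
[6] lift (0,-3): star map gives 1.24264; window check 0.6 ≤ 1.24264 < 1.8 is true → IN Λ
[7] lift (-3,-9): star map gives 0.72792; window check 0.6 ≤ 0.72792 < 1.8 is true → IN Λ
[8] lift (3,3): star map gives 1.75736; window check 0.6 ≤ 1.75736 < 1.8 is true → IN Λ

2, 5, 6, 7, 8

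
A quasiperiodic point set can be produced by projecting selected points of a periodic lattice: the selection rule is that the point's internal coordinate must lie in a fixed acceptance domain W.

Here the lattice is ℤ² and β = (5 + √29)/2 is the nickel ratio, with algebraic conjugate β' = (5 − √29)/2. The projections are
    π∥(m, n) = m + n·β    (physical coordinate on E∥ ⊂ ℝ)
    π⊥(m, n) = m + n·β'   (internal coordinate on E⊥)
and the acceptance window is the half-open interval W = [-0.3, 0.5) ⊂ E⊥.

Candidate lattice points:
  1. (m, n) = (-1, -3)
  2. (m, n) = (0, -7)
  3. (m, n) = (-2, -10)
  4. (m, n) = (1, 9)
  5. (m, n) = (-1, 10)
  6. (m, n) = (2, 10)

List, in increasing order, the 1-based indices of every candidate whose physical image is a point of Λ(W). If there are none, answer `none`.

3, 6

β' = (5−√29)/2 ≈ -0.192582.
candidate 1: (m,n)=(-1,-3) → π∥ = -1-3·β ≈ -16.577747, π⊥ = -1-3·β' ≈ -0.422253 ∉ [-0.3, 0.5) ⇒ out
candidate 2: (m,n)=(0,-7) → π∥ = 0-7·β ≈ -36.348077, π⊥ = 0-7·β' ≈ 1.348077 ∉ [-0.3, 0.5) ⇒ out
candidate 3: (m,n)=(-2,-10) → π∥ = -2-10·β ≈ -53.925824, π⊥ = -2-10·β' ≈ -0.074176 ∈ [-0.3, 0.5) ⇒ IN Λ
candidate 4: (m,n)=(1,9) → π∥ = 1+9·β ≈ 47.733242, π⊥ = 1+9·β' ≈ -0.733242 ∉ [-0.3, 0.5) ⇒ out
candidate 5: (m,n)=(-1,10) → π∥ = -1+10·β ≈ 50.925824, π⊥ = -1+10·β' ≈ -2.925824 ∉ [-0.3, 0.5) ⇒ out
candidate 6: (m,n)=(2,10) → π∥ = 2+10·β ≈ 53.925824, π⊥ = 2+10·β' ≈ 0.074176 ∈ [-0.3, 0.5) ⇒ IN Λ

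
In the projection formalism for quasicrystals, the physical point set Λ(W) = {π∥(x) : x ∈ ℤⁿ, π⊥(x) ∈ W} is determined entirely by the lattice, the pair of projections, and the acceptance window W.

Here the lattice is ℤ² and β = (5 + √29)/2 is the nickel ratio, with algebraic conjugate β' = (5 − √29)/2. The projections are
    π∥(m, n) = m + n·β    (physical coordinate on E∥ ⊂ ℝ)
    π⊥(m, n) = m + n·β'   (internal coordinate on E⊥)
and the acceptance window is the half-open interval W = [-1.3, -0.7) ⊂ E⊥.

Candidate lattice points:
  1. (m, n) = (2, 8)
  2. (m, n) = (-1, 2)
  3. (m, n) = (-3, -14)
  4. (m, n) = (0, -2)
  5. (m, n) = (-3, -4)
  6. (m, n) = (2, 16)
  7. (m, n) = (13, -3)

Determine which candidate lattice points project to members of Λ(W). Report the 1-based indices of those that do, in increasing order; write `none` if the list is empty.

6

Numerically β ≈ 5.19258 and β' = −1/β ≈ -0.19258.
#1 (2,8): internal coord 2 + (8)·β' = +0.45934; +0.45934 ∉ [-1.3, -0.7) → out
#2 (-1,2): internal coord -1 + (2)·β' = -1.38516; -1.38516 ∉ [-1.3, -0.7) → out
#3 (-3,-14): internal coord -3 + (-14)·β' = -0.30385; -0.30385 ∉ [-1.3, -0.7) → out
#4 (0,-2): internal coord 0 + (-2)·β' = +0.38516; +0.38516 ∉ [-1.3, -0.7) → out
#5 (-3,-4): internal coord -3 + (-4)·β' = -2.22967; -2.22967 ∉ [-1.3, -0.7) → out
#6 (2,16): internal coord 2 + (16)·β' = -1.08132; -1.08132 ∈ [-1.3, -0.7) → IN Λ
#7 (13,-3): internal coord 13 + (-3)·β' = +13.57775; +13.57775 ∉ [-1.3, -0.7) → out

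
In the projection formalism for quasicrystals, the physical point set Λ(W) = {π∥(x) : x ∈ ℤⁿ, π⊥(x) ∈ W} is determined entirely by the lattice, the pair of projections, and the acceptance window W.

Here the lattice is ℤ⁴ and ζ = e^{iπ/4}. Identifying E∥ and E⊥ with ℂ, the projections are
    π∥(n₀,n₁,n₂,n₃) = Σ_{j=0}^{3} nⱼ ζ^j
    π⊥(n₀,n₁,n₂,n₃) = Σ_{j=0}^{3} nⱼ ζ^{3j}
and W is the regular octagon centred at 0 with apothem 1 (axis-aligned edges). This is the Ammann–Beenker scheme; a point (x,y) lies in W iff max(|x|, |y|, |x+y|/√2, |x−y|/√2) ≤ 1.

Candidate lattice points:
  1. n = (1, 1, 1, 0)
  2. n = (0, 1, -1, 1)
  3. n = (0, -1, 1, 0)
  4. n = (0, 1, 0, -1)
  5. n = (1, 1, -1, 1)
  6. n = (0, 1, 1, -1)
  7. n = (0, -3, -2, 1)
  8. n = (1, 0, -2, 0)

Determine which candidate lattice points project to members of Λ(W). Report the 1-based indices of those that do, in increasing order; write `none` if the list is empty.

Internal map: ζ^{3j} for j=0..3 gives (1,0), (−√2/2,√2/2), (0,−1), (√2/2,√2/2).
candidate 1: n = (1, 1, 1, 0) → π⊥ ≈ (+0.2929, -0.2929); max(|x|,|y|,|x±y|/√2) = 0.4142 ≤ 1 ⇒ ∈ W
candidate 2: n = (0, 1, -1, 1) → π⊥ ≈ (+0.0000, +2.4142); max(|x|,|y|,|x±y|/√2) = 2.4142 > 1 ⇒ ∉ W
candidate 3: n = (0, -1, 1, 0) → π⊥ ≈ (+0.7071, -1.7071); max(|x|,|y|,|x±y|/√2) = 1.7071 > 1 ⇒ ∉ W
candidate 4: n = (0, 1, 0, -1) → π⊥ ≈ (-1.4142, +0.0000); max(|x|,|y|,|x±y|/√2) = 1.4142 > 1 ⇒ ∉ W
candidate 5: n = (1, 1, -1, 1) → π⊥ ≈ (+1.0000, +2.4142); max(|x|,|y|,|x±y|/√2) = 2.4142 > 1 ⇒ ∉ W
candidate 6: n = (0, 1, 1, -1) → π⊥ ≈ (-1.4142, -1.0000); max(|x|,|y|,|x±y|/√2) = 1.7071 > 1 ⇒ ∉ W
candidate 7: n = (0, -3, -2, 1) → π⊥ ≈ (+2.8284, +0.5858); max(|x|,|y|,|x±y|/√2) = 2.8284 > 1 ⇒ ∉ W
candidate 8: n = (1, 0, -2, 0) → π⊥ ≈ (+1.0000, +2.0000); max(|x|,|y|,|x±y|/√2) = 2.1213 > 1 ⇒ ∉ W

1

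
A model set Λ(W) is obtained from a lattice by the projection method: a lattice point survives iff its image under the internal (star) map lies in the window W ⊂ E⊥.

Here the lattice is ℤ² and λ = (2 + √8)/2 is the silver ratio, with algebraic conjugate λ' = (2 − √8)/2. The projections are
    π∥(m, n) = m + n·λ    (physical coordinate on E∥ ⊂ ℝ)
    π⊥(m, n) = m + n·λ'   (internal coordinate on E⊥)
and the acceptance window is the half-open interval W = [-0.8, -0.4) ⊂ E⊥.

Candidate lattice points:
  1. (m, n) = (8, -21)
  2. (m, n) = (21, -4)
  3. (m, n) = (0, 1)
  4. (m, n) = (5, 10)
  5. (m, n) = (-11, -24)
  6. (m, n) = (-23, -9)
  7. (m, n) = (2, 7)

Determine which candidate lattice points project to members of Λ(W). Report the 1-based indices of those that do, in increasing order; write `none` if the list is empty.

Numerically λ ≈ 2.41421 and λ' = −1/λ ≈ -0.41421.
candidate 1: (m,n)=(8,-21) → π∥ = 8-21·λ ≈ -42.69848, π⊥ = 8-21·λ' ≈ 16.69848 ∉ [-0.8, -0.4) ⇒ out
candidate 2: (m,n)=(21,-4) → π∥ = 21-4·λ ≈ 11.34315, π⊥ = 21-4·λ' ≈ 22.65685 ∉ [-0.8, -0.4) ⇒ out
candidate 3: (m,n)=(0,1) → π∥ = 0+1·λ ≈ 2.41421, π⊥ = 0+1·λ' ≈ -0.41421 ∈ [-0.8, -0.4) ⇒ IN Λ
candidate 4: (m,n)=(5,10) → π∥ = 5+10·λ ≈ 29.14214, π⊥ = 5+10·λ' ≈ 0.85786 ∉ [-0.8, -0.4) ⇒ out
candidate 5: (m,n)=(-11,-24) → π∥ = -11-24·λ ≈ -68.94113, π⊥ = -11-24·λ' ≈ -1.05887 ∉ [-0.8, -0.4) ⇒ out
candidate 6: (m,n)=(-23,-9) → π∥ = -23-9·λ ≈ -44.72792, π⊥ = -23-9·λ' ≈ -19.27208 ∉ [-0.8, -0.4) ⇒ out
candidate 7: (m,n)=(2,7) → π∥ = 2+7·λ ≈ 18.89949, π⊥ = 2+7·λ' ≈ -0.89949 ∉ [-0.8, -0.4) ⇒ out

3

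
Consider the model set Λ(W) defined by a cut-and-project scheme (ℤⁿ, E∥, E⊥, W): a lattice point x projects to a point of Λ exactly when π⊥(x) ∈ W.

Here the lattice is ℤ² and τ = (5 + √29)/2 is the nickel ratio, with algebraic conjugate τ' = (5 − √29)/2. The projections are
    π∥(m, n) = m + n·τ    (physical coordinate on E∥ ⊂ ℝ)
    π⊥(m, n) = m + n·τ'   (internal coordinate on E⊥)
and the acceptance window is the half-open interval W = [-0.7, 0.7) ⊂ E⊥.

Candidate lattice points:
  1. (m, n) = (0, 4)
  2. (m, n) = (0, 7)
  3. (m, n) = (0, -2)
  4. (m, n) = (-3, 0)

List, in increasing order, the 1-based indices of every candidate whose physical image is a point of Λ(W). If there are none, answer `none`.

3

Compute τ' = (5−√29)/2 = -0.1926, so π⊥(m,n) = m -0.1926·n.
[1] lift (0,4): star map gives -0.7703; window check -0.7 ≤ -0.7703 < 0.7 is false → out
[2] lift (0,7): star map gives -1.3481; window check -0.7 ≤ -1.3481 < 0.7 is false → out
[3] lift (0,-2): star map gives 0.3852; window check -0.7 ≤ 0.3852 < 0.7 is true → IN Λ
[4] lift (-3,0): star map gives -3.0000; window check -0.7 ≤ -3.0000 < 0.7 is false → out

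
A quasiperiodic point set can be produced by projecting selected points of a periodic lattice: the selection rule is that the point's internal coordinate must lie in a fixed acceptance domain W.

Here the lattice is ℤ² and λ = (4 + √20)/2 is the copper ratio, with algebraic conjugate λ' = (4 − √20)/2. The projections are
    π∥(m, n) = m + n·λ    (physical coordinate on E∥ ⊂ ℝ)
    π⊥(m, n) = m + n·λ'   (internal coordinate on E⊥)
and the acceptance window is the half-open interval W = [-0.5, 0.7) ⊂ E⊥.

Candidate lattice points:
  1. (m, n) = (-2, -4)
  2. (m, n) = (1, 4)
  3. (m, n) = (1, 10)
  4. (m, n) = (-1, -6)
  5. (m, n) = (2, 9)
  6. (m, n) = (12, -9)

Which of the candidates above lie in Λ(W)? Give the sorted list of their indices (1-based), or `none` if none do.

λ' = (4−√20)/2 ≈ -0.23607.
candidate 1: (m,n)=(-2,-4) → π∥ = -2-4·λ ≈ -18.94427, π⊥ = -2-4·λ' ≈ -1.05573 ∉ [-0.5, 0.7) ⇒ out
candidate 2: (m,n)=(1,4) → π∥ = 1+4·λ ≈ 17.94427, π⊥ = 1+4·λ' ≈ 0.05573 ∈ [-0.5, 0.7) ⇒ IN Λ
candidate 3: (m,n)=(1,10) → π∥ = 1+10·λ ≈ 43.36068, π⊥ = 1+10·λ' ≈ -1.36068 ∉ [-0.5, 0.7) ⇒ out
candidate 4: (m,n)=(-1,-6) → π∥ = -1-6·λ ≈ -26.41641, π⊥ = -1-6·λ' ≈ 0.41641 ∈ [-0.5, 0.7) ⇒ IN Λ
candidate 5: (m,n)=(2,9) → π∥ = 2+9·λ ≈ 40.12461, π⊥ = 2+9·λ' ≈ -0.12461 ∈ [-0.5, 0.7) ⇒ IN Λ
candidate 6: (m,n)=(12,-9) → π∥ = 12-9·λ ≈ -26.12461, π⊥ = 12-9·λ' ≈ 14.12461 ∉ [-0.5, 0.7) ⇒ out

2, 4, 5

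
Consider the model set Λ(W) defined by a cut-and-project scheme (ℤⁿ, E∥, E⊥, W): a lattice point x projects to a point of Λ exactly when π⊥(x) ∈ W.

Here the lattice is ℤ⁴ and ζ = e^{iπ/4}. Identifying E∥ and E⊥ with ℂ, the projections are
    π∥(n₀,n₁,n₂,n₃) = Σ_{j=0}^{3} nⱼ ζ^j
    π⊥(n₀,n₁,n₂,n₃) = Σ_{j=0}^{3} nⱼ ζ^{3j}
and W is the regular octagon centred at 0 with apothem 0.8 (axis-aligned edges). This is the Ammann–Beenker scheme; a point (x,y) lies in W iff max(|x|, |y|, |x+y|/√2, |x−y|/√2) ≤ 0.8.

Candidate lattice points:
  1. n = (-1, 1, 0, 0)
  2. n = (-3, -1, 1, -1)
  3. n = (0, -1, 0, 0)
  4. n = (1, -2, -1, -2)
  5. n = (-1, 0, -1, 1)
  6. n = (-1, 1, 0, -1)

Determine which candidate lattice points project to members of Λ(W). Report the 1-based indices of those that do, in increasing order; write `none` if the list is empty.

none

Internal map: ζ^{3j} for j=0..3 gives (1,0), (−√2/2,√2/2), (0,−1), (√2/2,√2/2).
candidate 1: n = (-1, 1, 0, 0) → π⊥ ≈ (-1.7071, +0.7071); max(|x|,|y|,|x±y|/√2) = 1.7071 > 0.8 ⇒ ∉ W
candidate 2: n = (-3, -1, 1, -1) → π⊥ ≈ (-3.0000, -2.4142); max(|x|,|y|,|x±y|/√2) = 3.8284 > 0.8 ⇒ ∉ W
candidate 3: n = (0, -1, 0, 0) → π⊥ ≈ (+0.7071, -0.7071); max(|x|,|y|,|x±y|/√2) = 1.0000 > 0.8 ⇒ ∉ W
candidate 4: n = (1, -2, -1, -2) → π⊥ ≈ (+1.0000, -1.8284); max(|x|,|y|,|x±y|/√2) = 2.0000 > 0.8 ⇒ ∉ W
candidate 5: n = (-1, 0, -1, 1) → π⊥ ≈ (-0.2929, +1.7071); max(|x|,|y|,|x±y|/√2) = 1.7071 > 0.8 ⇒ ∉ W
candidate 6: n = (-1, 1, 0, -1) → π⊥ ≈ (-2.4142, +0.0000); max(|x|,|y|,|x±y|/√2) = 2.4142 > 0.8 ⇒ ∉ W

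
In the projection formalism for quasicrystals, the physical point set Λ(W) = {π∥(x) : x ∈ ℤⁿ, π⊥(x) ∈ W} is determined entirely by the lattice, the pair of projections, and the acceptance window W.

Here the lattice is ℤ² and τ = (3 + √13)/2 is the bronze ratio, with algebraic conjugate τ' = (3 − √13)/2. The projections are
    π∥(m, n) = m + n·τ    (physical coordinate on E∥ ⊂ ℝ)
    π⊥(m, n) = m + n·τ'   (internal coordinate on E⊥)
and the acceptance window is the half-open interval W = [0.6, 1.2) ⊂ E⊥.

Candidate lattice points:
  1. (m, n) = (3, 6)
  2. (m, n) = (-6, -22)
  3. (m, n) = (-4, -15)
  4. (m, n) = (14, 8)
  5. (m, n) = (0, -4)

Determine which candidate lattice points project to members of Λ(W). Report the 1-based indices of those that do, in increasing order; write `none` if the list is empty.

Compute τ' = (3−√13)/2 = -0.3028, so π⊥(m,n) = m -0.3028·n.
#1 (3,6): internal coord 3 + (6)·τ' = +1.1833; +1.1833 ∈ [0.6, 1.2) → IN Λ
#2 (-6,-22): internal coord -6 + (-22)·τ' = +0.6611; +0.6611 ∈ [0.6, 1.2) → IN Λ
#3 (-4,-15): internal coord -4 + (-15)·τ' = +0.5416; +0.5416 ∉ [0.6, 1.2) → out
#4 (14,8): internal coord 14 + (8)·τ' = +11.5778; +11.5778 ∉ [0.6, 1.2) → out
#5 (0,-4): internal coord 0 + (-4)·τ' = +1.2111; +1.2111 ∉ [0.6, 1.2) → out

1, 2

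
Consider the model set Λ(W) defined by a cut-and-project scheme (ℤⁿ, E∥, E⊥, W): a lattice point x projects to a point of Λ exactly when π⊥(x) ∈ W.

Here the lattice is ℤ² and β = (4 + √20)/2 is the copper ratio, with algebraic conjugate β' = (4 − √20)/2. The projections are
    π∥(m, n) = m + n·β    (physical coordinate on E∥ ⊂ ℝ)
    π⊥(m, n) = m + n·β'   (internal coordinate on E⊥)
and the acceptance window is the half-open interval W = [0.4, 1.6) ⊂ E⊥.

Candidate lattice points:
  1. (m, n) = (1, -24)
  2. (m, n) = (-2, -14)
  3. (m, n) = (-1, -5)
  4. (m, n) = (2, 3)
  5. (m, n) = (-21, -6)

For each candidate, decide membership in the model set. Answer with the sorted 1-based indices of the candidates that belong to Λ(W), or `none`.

2, 4

Numerically β ≈ 4.236068 and β' = −1/β ≈ -0.236068.
[1] lift (1,-24): star map gives 6.665631; window check 0.4 ≤ 6.665631 < 1.6 is false → out
[2] lift (-2,-14): star map gives 1.304952; window check 0.4 ≤ 1.304952 < 1.6 is true → IN Λ
[3] lift (-1,-5): star map gives 0.180340; window check 0.4 ≤ 0.180340 < 1.6 is false → out
[4] lift (2,3): star map gives 1.291796; window check 0.4 ≤ 1.291796 < 1.6 is true → IN Λ
[5] lift (-21,-6): star map gives -19.583592; window check 0.4 ≤ -19.583592 < 1.6 is false → out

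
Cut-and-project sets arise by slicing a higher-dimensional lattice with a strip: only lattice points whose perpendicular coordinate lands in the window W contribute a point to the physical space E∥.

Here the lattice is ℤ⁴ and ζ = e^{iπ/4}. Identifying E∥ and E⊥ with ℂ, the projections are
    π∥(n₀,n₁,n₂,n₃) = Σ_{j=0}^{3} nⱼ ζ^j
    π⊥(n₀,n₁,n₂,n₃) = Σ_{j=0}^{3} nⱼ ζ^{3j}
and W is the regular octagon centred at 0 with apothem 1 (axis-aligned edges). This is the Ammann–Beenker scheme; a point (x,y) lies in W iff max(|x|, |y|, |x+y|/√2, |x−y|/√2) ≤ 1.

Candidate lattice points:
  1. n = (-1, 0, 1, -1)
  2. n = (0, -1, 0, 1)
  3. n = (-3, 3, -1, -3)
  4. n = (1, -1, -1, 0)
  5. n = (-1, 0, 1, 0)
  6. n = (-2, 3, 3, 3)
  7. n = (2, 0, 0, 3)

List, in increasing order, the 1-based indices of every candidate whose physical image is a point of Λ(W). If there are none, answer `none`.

Internal map: ζ^{3j} for j=0..3 gives (1,0), (−√2/2,√2/2), (0,−1), (√2/2,√2/2).
#1 (-1, 0, 1, -1): internal (-1.70711, -1.70711); octagon support 2.41421 vs apothem 1 → ∉ W
#2 (0, -1, 0, 1): internal (1.41421, 0.00000); octagon support 1.41421 vs apothem 1 → ∉ W
#3 (-3, 3, -1, -3): internal (-7.24264, 1.00000); octagon support 7.24264 vs apothem 1 → ∉ W
#4 (1, -1, -1, 0): internal (1.70711, 0.29289); octagon support 1.70711 vs apothem 1 → ∉ W
#5 (-1, 0, 1, 0): internal (-1.00000, -1.00000); octagon support 1.41421 vs apothem 1 → ∉ W
#6 (-2, 3, 3, 3): internal (-2.00000, 1.24264); octagon support 2.29289 vs apothem 1 → ∉ W
#7 (2, 0, 0, 3): internal (4.12132, 2.12132); octagon support 4.41421 vs apothem 1 → ∉ W

none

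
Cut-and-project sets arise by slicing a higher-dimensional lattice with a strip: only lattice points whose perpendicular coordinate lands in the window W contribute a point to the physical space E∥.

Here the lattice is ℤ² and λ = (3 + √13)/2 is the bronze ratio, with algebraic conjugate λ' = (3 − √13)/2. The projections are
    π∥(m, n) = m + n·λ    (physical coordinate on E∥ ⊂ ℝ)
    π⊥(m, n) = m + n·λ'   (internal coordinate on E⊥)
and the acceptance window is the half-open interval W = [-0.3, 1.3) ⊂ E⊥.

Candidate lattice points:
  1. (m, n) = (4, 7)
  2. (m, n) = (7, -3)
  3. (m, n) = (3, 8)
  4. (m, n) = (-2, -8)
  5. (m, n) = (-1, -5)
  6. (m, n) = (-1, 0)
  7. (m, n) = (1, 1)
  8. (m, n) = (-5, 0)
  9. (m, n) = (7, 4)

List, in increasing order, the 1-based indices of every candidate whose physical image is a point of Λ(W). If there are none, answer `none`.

3, 4, 5, 7

Compute λ' = (3−√13)/2 = -0.3028, so π⊥(m,n) = m -0.3028·n.
candidate 1: (m,n)=(4,7) → π∥ = 4+7·λ ≈ 27.1194, π⊥ = 4+7·λ' ≈ 1.8806 ∉ [-0.3, 1.3) ⇒ out
candidate 2: (m,n)=(7,-3) → π∥ = 7-3·λ ≈ -2.9083, π⊥ = 7-3·λ' ≈ 7.9083 ∉ [-0.3, 1.3) ⇒ out
candidate 3: (m,n)=(3,8) → π∥ = 3+8·λ ≈ 29.4222, π⊥ = 3+8·λ' ≈ 0.5778 ∈ [-0.3, 1.3) ⇒ IN Λ
candidate 4: (m,n)=(-2,-8) → π∥ = -2-8·λ ≈ -28.4222, π⊥ = -2-8·λ' ≈ 0.4222 ∈ [-0.3, 1.3) ⇒ IN Λ
candidate 5: (m,n)=(-1,-5) → π∥ = -1-5·λ ≈ -17.5139, π⊥ = -1-5·λ' ≈ 0.5139 ∈ [-0.3, 1.3) ⇒ IN Λ
candidate 6: (m,n)=(-1,0) → π∥ = -1+0·λ ≈ -1.0000, π⊥ = -1+0·λ' ≈ -1.0000 ∉ [-0.3, 1.3) ⇒ out
candidate 7: (m,n)=(1,1) → π∥ = 1+1·λ ≈ 4.3028, π⊥ = 1+1·λ' ≈ 0.6972 ∈ [-0.3, 1.3) ⇒ IN Λ
candidate 8: (m,n)=(-5,0) → π∥ = -5+0·λ ≈ -5.0000, π⊥ = -5+0·λ' ≈ -5.0000 ∉ [-0.3, 1.3) ⇒ out
candidate 9: (m,n)=(7,4) → π∥ = 7+4·λ ≈ 20.2111, π⊥ = 7+4·λ' ≈ 5.7889 ∉ [-0.3, 1.3) ⇒ out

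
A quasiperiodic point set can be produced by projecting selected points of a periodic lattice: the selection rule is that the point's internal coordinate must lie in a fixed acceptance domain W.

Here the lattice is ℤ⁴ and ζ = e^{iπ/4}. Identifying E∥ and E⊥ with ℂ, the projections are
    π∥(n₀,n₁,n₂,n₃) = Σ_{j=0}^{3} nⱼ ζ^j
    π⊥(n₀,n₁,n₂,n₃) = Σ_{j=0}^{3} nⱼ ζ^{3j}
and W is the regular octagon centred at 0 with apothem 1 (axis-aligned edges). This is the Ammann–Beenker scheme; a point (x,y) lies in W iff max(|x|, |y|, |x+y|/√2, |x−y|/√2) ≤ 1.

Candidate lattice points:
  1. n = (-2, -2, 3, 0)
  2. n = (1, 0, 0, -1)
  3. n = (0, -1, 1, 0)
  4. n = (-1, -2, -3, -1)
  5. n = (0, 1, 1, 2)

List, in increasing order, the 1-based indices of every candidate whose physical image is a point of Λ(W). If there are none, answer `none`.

2, 4

With ζ = e^{iπ/4} the internal vectors are ζ^0,ζ^3,ζ^6,ζ^9.
candidate 1: n = (-2, -2, 3, 0) → π⊥ ≈ (-0.58579, -4.41421); max(|x|,|y|,|x±y|/√2) = 4.41421 > 1 ⇒ ∉ W
candidate 2: n = (1, 0, 0, -1) → π⊥ ≈ (+0.29289, -0.70711); max(|x|,|y|,|x±y|/√2) = 0.70711 ≤ 1 ⇒ ∈ W
candidate 3: n = (0, -1, 1, 0) → π⊥ ≈ (+0.70711, -1.70711); max(|x|,|y|,|x±y|/√2) = 1.70711 > 1 ⇒ ∉ W
candidate 4: n = (-1, -2, -3, -1) → π⊥ ≈ (-0.29289, +0.87868); max(|x|,|y|,|x±y|/√2) = 0.87868 ≤ 1 ⇒ ∈ W
candidate 5: n = (0, 1, 1, 2) → π⊥ ≈ (+0.70711, +1.12132); max(|x|,|y|,|x±y|/√2) = 1.29289 > 1 ⇒ ∉ W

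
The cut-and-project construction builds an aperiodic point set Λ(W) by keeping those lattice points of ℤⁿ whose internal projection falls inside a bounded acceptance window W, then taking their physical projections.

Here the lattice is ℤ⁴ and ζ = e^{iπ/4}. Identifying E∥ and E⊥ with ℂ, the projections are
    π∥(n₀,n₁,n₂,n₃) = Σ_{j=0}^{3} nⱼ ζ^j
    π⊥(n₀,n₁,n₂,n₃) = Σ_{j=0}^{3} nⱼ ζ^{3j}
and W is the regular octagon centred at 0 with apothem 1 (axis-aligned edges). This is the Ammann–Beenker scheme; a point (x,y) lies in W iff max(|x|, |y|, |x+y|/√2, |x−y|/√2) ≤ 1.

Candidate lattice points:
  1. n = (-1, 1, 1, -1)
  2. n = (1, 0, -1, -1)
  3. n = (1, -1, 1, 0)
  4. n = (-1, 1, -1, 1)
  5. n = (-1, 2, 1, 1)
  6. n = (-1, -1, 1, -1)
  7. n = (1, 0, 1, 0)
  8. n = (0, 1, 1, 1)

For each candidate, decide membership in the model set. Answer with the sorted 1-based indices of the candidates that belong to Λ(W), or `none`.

π⊥(n) = n₀ + n₁ζ³ + n₂ζ⁶ + n₃ζ⁹ where ζ = e^{iπ/4}.
#1 (-1, 1, 1, -1): internal (-2.41421, -1.00000); octagon support 2.41421 vs apothem 1 → ∉ W
#2 (1, 0, -1, -1): internal (0.29289, 0.29289); octagon support 0.41421 vs apothem 1 → ∈ W
#3 (1, -1, 1, 0): internal (1.70711, -1.70711); octagon support 2.41421 vs apothem 1 → ∉ W
#4 (-1, 1, -1, 1): internal (-1.00000, 2.41421); octagon support 2.41421 vs apothem 1 → ∉ W
#5 (-1, 2, 1, 1): internal (-1.70711, 1.12132); octagon support 2.00000 vs apothem 1 → ∉ W
#6 (-1, -1, 1, -1): internal (-1.00000, -2.41421); octagon support 2.41421 vs apothem 1 → ∉ W
#7 (1, 0, 1, 0): internal (1.00000, -1.00000); octagon support 1.41421 vs apothem 1 → ∉ W
#8 (0, 1, 1, 1): internal (0.00000, 0.41421); octagon support 0.41421 vs apothem 1 → ∈ W

2, 8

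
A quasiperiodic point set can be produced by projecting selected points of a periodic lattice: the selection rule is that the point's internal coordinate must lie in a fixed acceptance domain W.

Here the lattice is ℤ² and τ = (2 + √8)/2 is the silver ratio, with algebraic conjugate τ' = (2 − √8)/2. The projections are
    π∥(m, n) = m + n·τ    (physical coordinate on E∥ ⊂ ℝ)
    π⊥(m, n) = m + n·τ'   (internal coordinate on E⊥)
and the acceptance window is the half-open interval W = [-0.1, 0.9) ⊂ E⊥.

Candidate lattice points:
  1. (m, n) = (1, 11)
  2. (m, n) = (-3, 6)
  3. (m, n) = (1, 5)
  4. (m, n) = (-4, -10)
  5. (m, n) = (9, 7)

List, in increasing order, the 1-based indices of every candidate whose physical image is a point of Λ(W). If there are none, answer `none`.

4

Compute τ' = (2−√8)/2 = -0.41421, so π⊥(m,n) = m -0.41421·n.
#1 (1,11): internal coord 1 + (11)·τ' = -3.55635; -3.55635 ∉ [-0.1, 0.9) → out
#2 (-3,6): internal coord -3 + (6)·τ' = -5.48528; -5.48528 ∉ [-0.1, 0.9) → out
#3 (1,5): internal coord 1 + (5)·τ' = -1.07107; -1.07107 ∉ [-0.1, 0.9) → out
#4 (-4,-10): internal coord -4 + (-10)·τ' = +0.14214; +0.14214 ∈ [-0.1, 0.9) → IN Λ
#5 (9,7): internal coord 9 + (7)·τ' = +6.10051; +6.10051 ∉ [-0.1, 0.9) → out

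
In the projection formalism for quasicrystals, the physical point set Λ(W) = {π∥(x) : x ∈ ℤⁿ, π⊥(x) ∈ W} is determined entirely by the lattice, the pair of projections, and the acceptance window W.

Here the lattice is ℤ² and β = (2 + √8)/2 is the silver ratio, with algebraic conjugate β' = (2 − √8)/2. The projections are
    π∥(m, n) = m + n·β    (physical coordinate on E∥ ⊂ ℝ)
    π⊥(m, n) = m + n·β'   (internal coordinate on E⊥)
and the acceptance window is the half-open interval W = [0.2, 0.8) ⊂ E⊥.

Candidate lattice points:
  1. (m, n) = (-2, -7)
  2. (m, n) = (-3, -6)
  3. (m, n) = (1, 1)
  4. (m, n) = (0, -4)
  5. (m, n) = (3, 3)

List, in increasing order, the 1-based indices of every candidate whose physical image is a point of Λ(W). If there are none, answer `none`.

Numerically β ≈ 2.4142 and β' = −1/β ≈ -0.4142.
candidate 1: (m,n)=(-2,-7) → π∥ = -2-7·β ≈ -18.8995, π⊥ = -2-7·β' ≈ 0.8995 ∉ [0.2, 0.8) ⇒ out
candidate 2: (m,n)=(-3,-6) → π∥ = -3-6·β ≈ -17.4853, π⊥ = -3-6·β' ≈ -0.5147 ∉ [0.2, 0.8) ⇒ out
candidate 3: (m,n)=(1,1) → π∥ = 1+1·β ≈ 3.4142, π⊥ = 1+1·β' ≈ 0.5858 ∈ [0.2, 0.8) ⇒ IN Λ
candidate 4: (m,n)=(0,-4) → π∥ = 0-4·β ≈ -9.6569, π⊥ = 0-4·β' ≈ 1.6569 ∉ [0.2, 0.8) ⇒ out
candidate 5: (m,n)=(3,3) → π∥ = 3+3·β ≈ 10.2426, π⊥ = 3+3·β' ≈ 1.7574 ∉ [0.2, 0.8) ⇒ out

3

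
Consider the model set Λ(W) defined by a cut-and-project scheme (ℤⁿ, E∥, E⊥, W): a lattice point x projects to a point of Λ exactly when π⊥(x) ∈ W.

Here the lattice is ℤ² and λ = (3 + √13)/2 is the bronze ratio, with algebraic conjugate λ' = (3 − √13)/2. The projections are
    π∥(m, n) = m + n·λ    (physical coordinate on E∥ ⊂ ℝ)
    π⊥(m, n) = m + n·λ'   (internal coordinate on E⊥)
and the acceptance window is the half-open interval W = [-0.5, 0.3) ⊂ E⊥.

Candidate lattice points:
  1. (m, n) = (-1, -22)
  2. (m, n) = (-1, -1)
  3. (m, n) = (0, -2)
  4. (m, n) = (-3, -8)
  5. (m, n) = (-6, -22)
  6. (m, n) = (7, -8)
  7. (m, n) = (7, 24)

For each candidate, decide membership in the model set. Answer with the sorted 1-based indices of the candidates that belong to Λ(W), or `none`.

Compute λ' = (3−√13)/2 = -0.302776, so π⊥(m,n) = m -0.302776·n.
#1 (-1,-22): internal coord -1 + (-22)·λ' = +5.661064; +5.661064 ∉ [-0.5, 0.3) → out
#2 (-1,-1): internal coord -1 + (-1)·λ' = -0.697224; -0.697224 ∉ [-0.5, 0.3) → out
#3 (0,-2): internal coord 0 + (-2)·λ' = +0.605551; +0.605551 ∉ [-0.5, 0.3) → out
#4 (-3,-8): internal coord -3 + (-8)·λ' = -0.577795; -0.577795 ∉ [-0.5, 0.3) → out
#5 (-6,-22): internal coord -6 + (-22)·λ' = +0.661064; +0.661064 ∉ [-0.5, 0.3) → out
#6 (7,-8): internal coord 7 + (-8)·λ' = +9.422205; +9.422205 ∉ [-0.5, 0.3) → out
#7 (7,24): internal coord 7 + (24)·λ' = -0.266615; -0.266615 ∈ [-0.5, 0.3) → IN Λ

7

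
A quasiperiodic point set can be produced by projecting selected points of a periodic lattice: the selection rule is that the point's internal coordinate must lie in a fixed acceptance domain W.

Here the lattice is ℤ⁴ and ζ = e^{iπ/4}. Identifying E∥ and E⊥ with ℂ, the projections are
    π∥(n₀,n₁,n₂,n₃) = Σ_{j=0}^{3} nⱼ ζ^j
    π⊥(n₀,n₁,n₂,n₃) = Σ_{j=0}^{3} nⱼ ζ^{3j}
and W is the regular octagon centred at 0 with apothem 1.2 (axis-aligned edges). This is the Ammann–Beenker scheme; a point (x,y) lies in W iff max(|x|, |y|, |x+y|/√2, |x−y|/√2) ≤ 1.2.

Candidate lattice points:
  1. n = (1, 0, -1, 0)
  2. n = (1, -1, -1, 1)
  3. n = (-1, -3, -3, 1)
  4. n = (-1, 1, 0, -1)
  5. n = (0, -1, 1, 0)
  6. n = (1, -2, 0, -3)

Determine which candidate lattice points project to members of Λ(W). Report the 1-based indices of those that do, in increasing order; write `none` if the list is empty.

π⊥(n) = n₀ + n₁ζ³ + n₂ζ⁶ + n₃ζ⁹ where ζ = e^{iπ/4}.
candidate 1: n = (1, 0, -1, 0) → π⊥ ≈ (+1.0000, +1.0000); max(|x|,|y|,|x±y|/√2) = 1.4142 > 1.2 ⇒ ∉ W
candidate 2: n = (1, -1, -1, 1) → π⊥ ≈ (+2.4142, +1.0000); max(|x|,|y|,|x±y|/√2) = 2.4142 > 1.2 ⇒ ∉ W
candidate 3: n = (-1, -3, -3, 1) → π⊥ ≈ (+1.8284, +1.5858); max(|x|,|y|,|x±y|/√2) = 2.4142 > 1.2 ⇒ ∉ W
candidate 4: n = (-1, 1, 0, -1) → π⊥ ≈ (-2.4142, +0.0000); max(|x|,|y|,|x±y|/√2) = 2.4142 > 1.2 ⇒ ∉ W
candidate 5: n = (0, -1, 1, 0) → π⊥ ≈ (+0.7071, -1.7071); max(|x|,|y|,|x±y|/√2) = 1.7071 > 1.2 ⇒ ∉ W
candidate 6: n = (1, -2, 0, -3) → π⊥ ≈ (+0.2929, -3.5355); max(|x|,|y|,|x±y|/√2) = 3.5355 > 1.2 ⇒ ∉ W

none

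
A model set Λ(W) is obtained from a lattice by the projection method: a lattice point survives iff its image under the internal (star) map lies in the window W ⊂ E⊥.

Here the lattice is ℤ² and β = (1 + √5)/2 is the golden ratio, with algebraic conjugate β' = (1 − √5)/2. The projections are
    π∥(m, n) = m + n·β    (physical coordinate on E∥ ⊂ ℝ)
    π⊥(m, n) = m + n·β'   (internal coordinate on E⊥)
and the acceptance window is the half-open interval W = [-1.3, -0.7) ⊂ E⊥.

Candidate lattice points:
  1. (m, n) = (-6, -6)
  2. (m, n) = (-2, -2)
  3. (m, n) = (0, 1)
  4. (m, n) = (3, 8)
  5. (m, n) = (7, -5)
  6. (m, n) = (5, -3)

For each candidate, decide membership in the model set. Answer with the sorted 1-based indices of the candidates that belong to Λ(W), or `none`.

Numerically β ≈ 1.6180 and β' = −1/β ≈ -0.6180.
candidate 1: (m,n)=(-6,-6) → π∥ = -6-6·β ≈ -15.7082, π⊥ = -6-6·β' ≈ -2.2918 ∉ [-1.3, -0.7) ⇒ out
candidate 2: (m,n)=(-2,-2) → π∥ = -2-2·β ≈ -5.2361, π⊥ = -2-2·β' ≈ -0.7639 ∈ [-1.3, -0.7) ⇒ IN Λ
candidate 3: (m,n)=(0,1) → π∥ = 0+1·β ≈ 1.6180, π⊥ = 0+1·β' ≈ -0.6180 ∉ [-1.3, -0.7) ⇒ out
candidate 4: (m,n)=(3,8) → π∥ = 3+8·β ≈ 15.9443, π⊥ = 3+8·β' ≈ -1.9443 ∉ [-1.3, -0.7) ⇒ out
candidate 5: (m,n)=(7,-5) → π∥ = 7-5·β ≈ -1.0902, π⊥ = 7-5·β' ≈ 10.0902 ∉ [-1.3, -0.7) ⇒ out
candidate 6: (m,n)=(5,-3) → π∥ = 5-3·β ≈ 0.1459, π⊥ = 5-3·β' ≈ 6.8541 ∉ [-1.3, -0.7) ⇒ out

2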